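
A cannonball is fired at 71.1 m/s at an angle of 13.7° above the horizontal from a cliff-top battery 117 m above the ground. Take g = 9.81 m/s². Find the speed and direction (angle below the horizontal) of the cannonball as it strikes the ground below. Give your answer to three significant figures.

85.7 m/s at 36.3° below the horizontal

v_x = 71.1 cos 13.7° = 69.08 m/s (constant).
|v_y| at impact = √((16.84)² + 2×9.81×117) = 50.79 m/s.
Speed = √(69.08² + 50.79²) = 85.7 m/s; angle = arctan(50.79/69.08) = 36.3° below horizontal.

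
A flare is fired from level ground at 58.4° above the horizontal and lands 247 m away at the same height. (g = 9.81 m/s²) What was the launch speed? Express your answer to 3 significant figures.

On level ground, R = v₀² sin(2θ) / g, so v₀ = √(R g / sin 2θ).
sin(2 × 58.4°) = 0.8926.
v₀ = √(247 × 9.81 / 0.8926) = √2715 = 52.1 m/s.

52.1 m/s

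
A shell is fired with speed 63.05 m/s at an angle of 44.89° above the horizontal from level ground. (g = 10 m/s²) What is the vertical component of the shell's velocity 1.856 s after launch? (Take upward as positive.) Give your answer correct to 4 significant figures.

Initial vertical component: v_y0 = 63.05 sin 44.89° = 44.497 m/s.
v_y(t) = v_y0 − g t = 44.497 − 10 × 1.856 = 25.94 m/s.

25.94 m/s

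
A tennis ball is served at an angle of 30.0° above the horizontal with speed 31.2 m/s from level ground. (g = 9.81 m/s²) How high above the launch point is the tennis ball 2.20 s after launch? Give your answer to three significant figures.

10.6 m

v_y0 = 31.2 sin 30.0° = 15.60 m/s.
y(t) = v_y0 t − ½ g t² = 15.60×2.20 − 4.905×2.20² = 10.6 m.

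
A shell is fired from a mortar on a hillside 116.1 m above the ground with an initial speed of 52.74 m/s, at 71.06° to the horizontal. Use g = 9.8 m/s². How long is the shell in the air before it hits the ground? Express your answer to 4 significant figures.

Vertical component: v_y = 52.74 sin 71.06° = 49.885 m/s.
Taking up as positive with launch at y = 116.1 m, landing at y = 0: 0 = 116.1 + 49.885 t − ½(9.8) t².
Solving 4.900 t² − 49.885 t − 116.1 = 0 gives t = [49.885 + √(49.885² + 4·4.900·116.1)] / 9.800 = 12.13 s.

12.13 s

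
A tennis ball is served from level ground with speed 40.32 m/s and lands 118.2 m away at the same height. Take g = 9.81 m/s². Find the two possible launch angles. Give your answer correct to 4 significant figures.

Level-ground range: R = v₀² sin(2θ)/g ⇒ sin 2θ = R g / v₀² = 118.2×9.81/40.32² = 0.7133.
2θ = arcsin(0.7133) = 45.504° or 180° − 45.504° = 134.496°.
So θ = 22.75° or θ = 67.25°.

22.75° and 67.25°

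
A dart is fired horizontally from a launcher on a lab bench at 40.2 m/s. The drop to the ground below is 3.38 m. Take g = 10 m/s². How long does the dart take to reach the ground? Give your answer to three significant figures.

The horizontal speed doesn't affect the fall. With v_y0 = 0, h = ½ g t².
t = √(2 × 3.38 / 10) = √0.6760 = 0.822 s.

0.822 s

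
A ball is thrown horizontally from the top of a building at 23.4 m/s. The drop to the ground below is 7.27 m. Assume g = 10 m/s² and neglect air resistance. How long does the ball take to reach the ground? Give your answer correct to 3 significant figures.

The horizontal speed doesn't affect the fall. With v_y0 = 0, h = ½ g t².
t = √(2 × 7.27 / 10) = √1.454 = 1.21 s.

1.21 s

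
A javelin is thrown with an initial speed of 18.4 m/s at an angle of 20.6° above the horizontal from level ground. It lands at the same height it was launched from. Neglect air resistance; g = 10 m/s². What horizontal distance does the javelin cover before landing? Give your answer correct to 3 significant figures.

22.3 m

For level ground, R = v₀² sin(2θ) / g.
sin(2 × 20.6°) = sin 41.20° = 0.6587.
R = (18.4)² × 0.6587 / 10 = 22.3 m.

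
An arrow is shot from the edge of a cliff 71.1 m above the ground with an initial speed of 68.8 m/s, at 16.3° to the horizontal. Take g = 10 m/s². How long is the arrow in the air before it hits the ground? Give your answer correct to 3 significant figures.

6.17 s

Vertical component: v_y = 68.8 sin 16.3° = 19.31 m/s.
Taking up as positive with launch at y = 71.1 m, landing at y = 0: 0 = 71.1 + 19.31 t − ½(10) t².
Solving 5.000 t² − 19.31 t − 71.1 = 0 gives t = [19.31 + √(19.31² + 4·5.000·71.1)] / 10.00 = 6.17 s.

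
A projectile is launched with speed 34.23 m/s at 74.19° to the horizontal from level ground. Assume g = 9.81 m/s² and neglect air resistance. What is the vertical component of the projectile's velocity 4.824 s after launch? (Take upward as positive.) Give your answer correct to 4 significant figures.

Initial vertical component: v_y0 = 34.23 sin 74.19° = 32.935 m/s.
v_y(t) = v_y0 − g t = 32.935 − 9.81 × 4.824 = -14.39 m/s.

-14.39 m/s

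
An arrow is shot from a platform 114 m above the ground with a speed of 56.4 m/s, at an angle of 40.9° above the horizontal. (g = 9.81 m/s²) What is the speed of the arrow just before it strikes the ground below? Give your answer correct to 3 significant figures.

73.6 m/s

v_x = 56.4 cos 40.9° = 42.63 m/s is unchanged throughout.
For the vertical component, v_y² = v_y0² + 2 g h = (36.93)² + 2×9.81×114 = 3601, so |v_y| = 60.01 m/s.
Impact speed = √(v_x² + v_y²) = √(1817 + 3601) = 73.6 m/s.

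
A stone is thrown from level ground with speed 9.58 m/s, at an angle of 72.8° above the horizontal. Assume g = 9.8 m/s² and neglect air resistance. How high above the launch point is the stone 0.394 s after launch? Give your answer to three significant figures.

v_y0 = 9.58 sin 72.8° = 9.152 m/s.
y(t) = v_y0 t − ½ g t² = 9.152×0.394 − 4.900×0.394² = 2.85 m.

2.85 m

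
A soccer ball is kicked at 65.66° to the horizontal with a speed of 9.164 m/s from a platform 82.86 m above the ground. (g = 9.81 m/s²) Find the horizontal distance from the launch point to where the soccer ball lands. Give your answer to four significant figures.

Components: v_x = 9.164 cos 65.66° = 3.7769 m/s, v_y = 9.164 sin 65.66° = 8.3495 m/s.
Vertical: 0 = 82.86 + 8.3495 t − ½(9.81) t² ⇒ 4.905 t² − 8.3495 t − 82.86 = 0.
t = [8.3495 + √(69.714 + 1625.7)] / 9.810 = 5.0484 s.
Horizontal: R = v_x · t = 3.7769 × 5.0484 = 19.07 m.

19.07 m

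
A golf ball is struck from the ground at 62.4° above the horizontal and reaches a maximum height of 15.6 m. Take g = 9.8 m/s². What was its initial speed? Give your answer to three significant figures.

19.7 m/s

At maximum height v_y = 0, so (v₀ sin θ)² = 2 g H.
v₀ sin 62.4° = √(2 × 9.8 × 15.6) = 17.49 m/s.
v₀ = 17.49 / sin 62.4° = 17.49 / 0.8862 = 19.7 m/s.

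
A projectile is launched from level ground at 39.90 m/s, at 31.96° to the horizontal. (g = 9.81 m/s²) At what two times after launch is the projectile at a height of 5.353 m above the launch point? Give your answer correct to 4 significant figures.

v_y0 = 39.90 sin 31.96° = 21.120 m/s.
Set y = v_y0 t − ½ g t² = 5.353: 4.905 t² − 21.120 t + 5.353 = 0.
t = [21.120 ± √(446.05 − 105.03)] / 9.81 = (21.120 ± 18.467) / 9.81, giving t = 0.2704 s or t = 4.035 s.
So the projectile is at 5.353 m at t = 0.2704 s (rising) and t = 4.035 s (falling).

0.2704 s and 4.035 s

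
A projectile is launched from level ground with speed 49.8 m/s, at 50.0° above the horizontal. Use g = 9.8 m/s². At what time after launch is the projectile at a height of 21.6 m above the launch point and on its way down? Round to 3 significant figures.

7.17 s

v_y0 = 49.8 sin 50.0° = 38.15 m/s.
Set y = v_y0 t − ½ g t² = 21.6: 4.900 t² − 38.15 t + 21.6 = 0.
t = [38.15 ± √(1455 − 423.4)] / 9.8 = (38.15 ± 32.12) / 9.8, giving t = 0.615 s or t = 7.17 s.
On the way down corresponds to the larger root: t = 7.17 s.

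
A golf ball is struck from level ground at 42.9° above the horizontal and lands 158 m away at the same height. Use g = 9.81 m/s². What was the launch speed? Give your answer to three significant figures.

On level ground, R = v₀² sin(2θ) / g, so v₀ = √(R g / sin 2θ).
sin(2 × 42.9°) = 0.9973.
v₀ = √(158 × 9.81 / 0.9973) = √1554 = 39.4 m/s.

39.4 m/s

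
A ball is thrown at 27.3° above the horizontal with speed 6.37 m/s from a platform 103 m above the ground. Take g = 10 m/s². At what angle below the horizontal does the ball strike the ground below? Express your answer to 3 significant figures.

82.9°

v_x = 6.37 cos 27.3° = 5.660 m/s.
At impact |v_y| = √(v_y0² + 2 g h) = √(2.922² + 2×10×103) = 45.48 m/s.
Angle below horizontal = arctan(|v_y| / v_x) = arctan(45.48 / 5.660) = 82.9°.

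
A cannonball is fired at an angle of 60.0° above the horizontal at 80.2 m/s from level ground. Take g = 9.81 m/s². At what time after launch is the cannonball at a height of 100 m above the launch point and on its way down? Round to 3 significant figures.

v_y0 = 80.2 sin 60.0° = 69.46 m/s.
Set y = v_y0 t − ½ g t² = 100: 4.905 t² − 69.46 t + 100 = 0.
t = [69.46 ± √(4825 − 1962)] / 9.81 = (69.46 ± 53.51) / 9.81, giving t = 1.63 s or t = 12.5 s.
On the way down corresponds to the larger root: t = 12.5 s.

12.5 s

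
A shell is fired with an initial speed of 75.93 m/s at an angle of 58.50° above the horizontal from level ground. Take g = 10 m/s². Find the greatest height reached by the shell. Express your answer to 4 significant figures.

Vertical component of launch velocity: v_y = 75.93 sin 58.50° = 64.741 m/s.
At the highest point the vertical velocity is zero, so v_y² = 2 g h_max.
h_max = (64.741)² / (2 × 10) = 4191.4 / 20.00 = 209.6 m.

209.6 m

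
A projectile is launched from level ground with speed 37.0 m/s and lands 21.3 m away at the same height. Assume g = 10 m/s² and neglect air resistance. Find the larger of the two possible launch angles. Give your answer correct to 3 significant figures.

85.5°

Level-ground range: R = v₀² sin(2θ)/g ⇒ sin 2θ = R g / v₀² = 21.3×10/37.0² = 0.1556.
2θ = arcsin(0.1556) = 8.952° or 180° − 8.952° = 171.048°.
So θ = 4.48° or θ = 85.5°.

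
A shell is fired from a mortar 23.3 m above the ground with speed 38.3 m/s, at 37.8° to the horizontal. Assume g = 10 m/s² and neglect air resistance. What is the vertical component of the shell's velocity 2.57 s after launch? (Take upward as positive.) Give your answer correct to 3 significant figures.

-2.23 m/s

Initial vertical component: v_y0 = 38.3 sin 37.8° = 23.47 m/s.
v_y(t) = v_y0 − g t = 23.47 − 10 × 2.57 = -2.23 m/s.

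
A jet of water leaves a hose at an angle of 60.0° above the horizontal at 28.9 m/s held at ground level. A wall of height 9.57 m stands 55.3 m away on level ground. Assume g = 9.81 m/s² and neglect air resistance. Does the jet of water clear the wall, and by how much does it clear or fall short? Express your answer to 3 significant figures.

v_x = 28.9 cos 60.0° = 14.45 m/s; v_y0 = 28.9 sin 60.0° = 25.03 m/s.
Time to reach the wall: t = 55.3 / 14.45 = 3.827 s.
Height at that point: y = 25.03×3.827 − 4.905×3.827² = 23.95 m.
That is 23.95 − 9.57 = 14.4 m above the top of the wall, so the jet of water clears it.

Yes — it clears the wall by 14.4 m.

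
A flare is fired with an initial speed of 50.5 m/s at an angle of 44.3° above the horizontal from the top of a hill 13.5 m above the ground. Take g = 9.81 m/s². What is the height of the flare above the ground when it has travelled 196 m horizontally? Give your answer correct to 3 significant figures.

v_x = 50.5 cos 44.3° = 36.14 m/s, v_y0 = 50.5 sin 44.3° = 35.27 m/s.
Time to reach x = 196 m: t = x / v_x = 196 / 36.14 = 5.423 s.
y = 13.5 + v_y0 t − ½ g t² = 13.5 + 35.27×5.423 − 4.905×5.423² = 60.5 m.

60.5 m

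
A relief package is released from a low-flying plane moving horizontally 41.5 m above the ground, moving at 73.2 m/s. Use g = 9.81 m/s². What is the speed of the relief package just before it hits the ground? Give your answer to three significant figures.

Fall time: t = √(2 × 41.5 / 9.81) = 2.909 s.
At impact: v_x = 73.2 m/s (unchanged), v_y = g t = 9.81 × 2.909 = 28.54 m/s.
Speed = √(v_x² + v_y²) = √(5358 + 814.5) = 78.6 m/s.

78.6 m/s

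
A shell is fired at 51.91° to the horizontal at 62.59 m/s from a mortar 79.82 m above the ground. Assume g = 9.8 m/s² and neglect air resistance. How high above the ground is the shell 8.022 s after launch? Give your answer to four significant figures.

159.7 m

v_y0 = 62.59 sin 51.91° = 49.261 m/s.
y(t) = 79.82 + v_y0 t − ½ g t² = 79.82 + 49.261×8.022 − ½×9.8×8.022² = 159.7 m.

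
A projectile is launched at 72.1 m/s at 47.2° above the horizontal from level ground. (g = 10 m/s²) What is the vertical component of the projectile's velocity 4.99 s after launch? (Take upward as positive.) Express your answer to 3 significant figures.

3.00 m/s

Initial vertical component: v_y0 = 72.1 sin 47.2° = 52.90 m/s.
v_y(t) = v_y0 − g t = 52.90 − 10 × 4.99 = 3.00 m/s.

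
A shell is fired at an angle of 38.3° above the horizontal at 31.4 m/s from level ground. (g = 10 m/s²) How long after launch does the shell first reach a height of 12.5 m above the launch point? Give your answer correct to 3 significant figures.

0.812 s

v_y0 = 31.4 sin 38.3° = 19.46 m/s.
Set y = v_y0 t − ½ g t² = 12.5: 5.000 t² − 19.46 t + 12.5 = 0.
t = [19.46 ± √(378.7 − 250.0)] / 10 = (19.46 ± 11.34) / 10, giving t = 0.812 s or t = 3.08 s.
The shell is on the way up at the first time, so t = 0.812 s.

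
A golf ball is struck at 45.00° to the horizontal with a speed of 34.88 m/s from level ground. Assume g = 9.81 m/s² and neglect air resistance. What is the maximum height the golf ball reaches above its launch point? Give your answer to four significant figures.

Vertical component of launch velocity: v_y = 34.88 sin 45.00° = 24.664 m/s.
At the highest point the vertical velocity is zero, so v_y² = 2 g h_max.
h_max = (24.664)² / (2 × 9.81) = 608.31 / 19.62 = 31.00 m.

31.00 m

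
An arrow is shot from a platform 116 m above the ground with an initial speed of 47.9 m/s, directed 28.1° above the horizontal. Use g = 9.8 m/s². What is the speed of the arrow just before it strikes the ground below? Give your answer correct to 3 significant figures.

v_x = 47.9 cos 28.1° = 42.25 m/s is unchanged throughout.
For the vertical component, v_y² = v_y0² + 2 g h = (22.56)² + 2×9.8×116 = 2783, so |v_y| = 52.75 m/s.
Impact speed = √(v_x² + v_y²) = √(1785 + 2783) = 67.6 m/s.

67.6 m/s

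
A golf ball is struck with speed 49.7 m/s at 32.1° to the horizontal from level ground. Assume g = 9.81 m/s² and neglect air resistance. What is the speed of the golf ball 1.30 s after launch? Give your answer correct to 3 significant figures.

44.3 m/s

v_x = 49.7 cos 32.1° = 42.10 m/s (constant).
v_y(t) = 49.7 sin 32.1° − g t = 26.41 − 9.81 × 1.30 = 13.66 m/s.
Speed = √(v_x² + v_y²) = √(1772 + 186.6) = 44.3 m/s.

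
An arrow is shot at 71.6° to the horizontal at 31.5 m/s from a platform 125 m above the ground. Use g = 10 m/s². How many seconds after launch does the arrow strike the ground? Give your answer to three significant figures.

8.81 s

Vertical component: v_y = 31.5 sin 71.6° = 29.89 m/s.
Taking up as positive with launch at y = 125 m, landing at y = 0: 0 = 125 + 29.89 t − ½(10) t².
Solving 5.000 t² − 29.89 t − 125 = 0 gives t = [29.89 + √(29.89² + 4·5.000·125)] / 10.00 = 8.81 s.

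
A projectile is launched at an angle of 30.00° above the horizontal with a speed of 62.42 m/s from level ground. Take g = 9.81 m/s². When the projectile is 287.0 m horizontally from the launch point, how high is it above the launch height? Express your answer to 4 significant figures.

27.44 m

v_x = 62.42 cos 30.00° = 54.057 m/s, v_y0 = 62.42 sin 30.00° = 31.210 m/s.
Time to reach x = 287.0 m: t = x / v_x = 287.0 / 54.057 = 5.3092 s.
y = v_y0 t − ½ g t² = 31.210×5.3092 − 4.905×5.3092² = 27.44 m.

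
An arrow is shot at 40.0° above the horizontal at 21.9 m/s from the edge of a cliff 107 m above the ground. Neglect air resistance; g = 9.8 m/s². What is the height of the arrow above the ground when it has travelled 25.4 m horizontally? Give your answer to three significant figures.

v_x = 21.9 cos 40.0° = 16.78 m/s, v_y0 = 21.9 sin 40.0° = 14.08 m/s.
Time to reach x = 25.4 m: t = x / v_x = 25.4 / 16.78 = 1.514 s.
y = 107 + v_y0 t − ½ g t² = 107 + 14.08×1.514 − 4.900×1.514² = 117 m.

117 m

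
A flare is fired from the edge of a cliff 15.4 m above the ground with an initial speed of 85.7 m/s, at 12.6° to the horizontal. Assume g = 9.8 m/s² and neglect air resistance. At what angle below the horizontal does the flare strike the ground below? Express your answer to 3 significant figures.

17.0°

v_x = 85.7 cos 12.6° = 83.64 m/s.
At impact |v_y| = √(v_y0² + 2 g h) = √(18.69² + 2×9.8×15.4) = 25.52 m/s.
Angle below horizontal = arctan(|v_y| / v_x) = arctan(25.52 / 83.64) = 17.0°.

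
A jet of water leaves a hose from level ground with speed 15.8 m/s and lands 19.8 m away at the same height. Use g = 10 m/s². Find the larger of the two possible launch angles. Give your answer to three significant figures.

Level-ground range: R = v₀² sin(2θ)/g ⇒ sin 2θ = R g / v₀² = 19.8×10/15.8² = 0.7931.
2θ = arcsin(0.7931) = 52.48° or 180° − 52.48° = 127.52°.
So θ = 26.2° or θ = 63.8°.

63.8°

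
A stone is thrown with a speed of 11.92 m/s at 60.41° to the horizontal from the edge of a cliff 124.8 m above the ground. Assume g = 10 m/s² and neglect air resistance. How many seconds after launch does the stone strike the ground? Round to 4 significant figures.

Vertical component: v_y = 11.92 sin 60.41° = 10.365 m/s.
Taking up as positive with launch at y = 124.8 m, landing at y = 0: 0 = 124.8 + 10.365 t − ½(10) t².
Solving 5.000 t² − 10.365 t − 124.8 = 0 gives t = [10.365 + √(10.365² + 4·5.000·124.8)] / 10.00 = 6.139 s.

6.139 s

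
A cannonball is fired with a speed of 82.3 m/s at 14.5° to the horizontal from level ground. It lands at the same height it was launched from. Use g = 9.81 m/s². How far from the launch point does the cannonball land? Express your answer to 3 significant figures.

335 m

For level ground, R = v₀² sin(2θ) / g.
sin(2 × 14.5°) = sin 29.00° = 0.4848.
R = (82.3)² × 0.4848 / 9.81 = 335 m.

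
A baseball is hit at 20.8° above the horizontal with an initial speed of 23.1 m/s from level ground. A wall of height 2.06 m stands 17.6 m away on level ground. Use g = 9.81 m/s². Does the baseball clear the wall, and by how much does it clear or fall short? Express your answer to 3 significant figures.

Yes — it clears the wall by 1.37 m.

v_x = 23.1 cos 20.8° = 21.59 m/s; v_y0 = 23.1 sin 20.8° = 8.203 m/s.
Time to reach the wall: t = 17.6 / 21.59 = 0.8152 s.
Height at that point: y = 8.203×0.8152 − 4.905×0.8152² = 3.427 m.
That is 3.427 − 2.06 = 1.37 m above the top of the wall, so the baseball clears it.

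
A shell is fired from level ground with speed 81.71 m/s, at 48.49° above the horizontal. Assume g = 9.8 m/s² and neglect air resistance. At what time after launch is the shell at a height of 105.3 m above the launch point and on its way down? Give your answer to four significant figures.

10.43 s

v_y0 = 81.71 sin 48.49° = 61.188 m/s.
Set y = v_y0 t − ½ g t² = 105.3: 4.900 t² − 61.188 t + 105.3 = 0.
t = [61.188 ± √(3744.0 − 2063.9)] / 9.8 = (61.188 ± 40.989) / 9.8, giving t = 2.061 s or t = 10.43 s.
On the way down corresponds to the larger root: t = 10.43 s.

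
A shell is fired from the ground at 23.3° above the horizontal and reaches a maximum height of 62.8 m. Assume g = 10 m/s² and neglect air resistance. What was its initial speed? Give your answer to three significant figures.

At maximum height v_y = 0, so (v₀ sin θ)² = 2 g H.
v₀ sin 23.3° = √(2 × 10 × 62.8) = 35.44 m/s.
v₀ = 35.44 / sin 23.3° = 35.44 / 0.3955 = 89.6 m/s.

89.6 m/s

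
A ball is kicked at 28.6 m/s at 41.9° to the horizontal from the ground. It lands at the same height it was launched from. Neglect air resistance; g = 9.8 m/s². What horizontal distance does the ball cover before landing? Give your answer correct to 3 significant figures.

83.0 m

Components: v_x = 28.6 cos 41.9° = 21.29 m/s, v_y = 28.6 sin 41.9° = 19.10 m/s.
Time of flight (same landing height): t = 2 v_y / g = 2 × 19.10 / 9.8 = 3.898 s.
Range: R = v_x · t = 21.29 × 3.898 = 83.0 m.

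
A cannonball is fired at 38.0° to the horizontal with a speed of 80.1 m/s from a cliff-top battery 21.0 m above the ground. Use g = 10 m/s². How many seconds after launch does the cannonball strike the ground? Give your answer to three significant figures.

10.3 s

Vertical component: v_y = 80.1 sin 38.0° = 49.31 m/s.
Taking up as positive with launch at y = 21.0 m, landing at y = 0: 0 = 21.0 + 49.31 t − ½(10) t².
Solving 5.000 t² − 49.31 t − 21.0 = 0 gives t = [49.31 + √(49.31² + 4·5.000·21.0)] / 10.00 = 10.3 s.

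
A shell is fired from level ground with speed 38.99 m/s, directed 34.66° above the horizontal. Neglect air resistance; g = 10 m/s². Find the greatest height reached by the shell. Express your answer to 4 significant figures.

Vertical component of launch velocity: v_y = 38.99 sin 34.66° = 22.174 m/s.
At the highest point the vertical velocity is zero, so v_y² = 2 g h_max.
h_max = (22.174)² / (2 × 10) = 491.69 / 20.00 = 24.58 m.

24.58 m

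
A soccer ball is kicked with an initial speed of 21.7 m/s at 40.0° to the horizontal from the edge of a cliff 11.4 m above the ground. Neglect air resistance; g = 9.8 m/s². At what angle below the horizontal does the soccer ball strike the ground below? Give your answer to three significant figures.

v_x = 21.7 cos 40.0° = 16.62 m/s.
At impact |v_y| = √(v_y0² + 2 g h) = √(13.95² + 2×9.8×11.4) = 20.45 m/s.
Angle below horizontal = arctan(|v_y| / v_x) = arctan(20.45 / 16.62) = 50.9°.

50.9°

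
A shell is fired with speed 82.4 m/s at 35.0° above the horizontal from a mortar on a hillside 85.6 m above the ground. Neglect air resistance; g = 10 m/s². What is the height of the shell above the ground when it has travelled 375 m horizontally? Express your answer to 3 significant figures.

194 m

v_x = 82.4 cos 35.0° = 67.50 m/s, v_y0 = 82.4 sin 35.0° = 47.26 m/s.
Time to reach x = 375 m: t = x / v_x = 375 / 67.50 = 5.556 s.
y = 85.6 + v_y0 t − ½ g t² = 85.6 + 47.26×5.556 − 5.000×5.556² = 194 m.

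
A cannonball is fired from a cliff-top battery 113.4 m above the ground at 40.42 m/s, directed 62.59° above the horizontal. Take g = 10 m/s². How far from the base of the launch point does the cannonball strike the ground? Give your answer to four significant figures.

Components: v_x = 40.42 cos 62.59° = 18.608 m/s, v_y = 40.42 sin 62.59° = 35.882 m/s.
Vertical: 0 = 113.4 + 35.882 t − ½(10) t² ⇒ 5.000 t² − 35.882 t − 113.4 = 0.
t = [35.882 + √(1287.5 + 2268.0)] / 10.00 = 9.5510 s.
Horizontal: R = v_x · t = 18.608 × 9.5510 = 177.7 m.

177.7 m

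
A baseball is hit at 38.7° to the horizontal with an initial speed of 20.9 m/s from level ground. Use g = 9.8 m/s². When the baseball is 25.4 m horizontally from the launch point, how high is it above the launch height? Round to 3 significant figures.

8.47 m

v_x = 20.9 cos 38.7° = 16.31 m/s, v_y0 = 20.9 sin 38.7° = 13.07 m/s.
Time to reach x = 25.4 m: t = x / v_x = 25.4 / 16.31 = 1.557 s.
y = v_y0 t − ½ g t² = 13.07×1.557 − 4.900×1.557² = 8.47 m.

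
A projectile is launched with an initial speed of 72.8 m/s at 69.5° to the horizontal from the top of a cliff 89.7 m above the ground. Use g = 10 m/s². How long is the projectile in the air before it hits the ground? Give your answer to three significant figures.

Vertical component: v_y = 72.8 sin 69.5° = 68.19 m/s.
Taking up as positive with launch at y = 89.7 m, landing at y = 0: 0 = 89.7 + 68.19 t − ½(10) t².
Solving 5.000 t² − 68.19 t − 89.7 = 0 gives t = [68.19 + √(68.19² + 4·5.000·89.7)] / 10.00 = 14.8 s.

14.8 s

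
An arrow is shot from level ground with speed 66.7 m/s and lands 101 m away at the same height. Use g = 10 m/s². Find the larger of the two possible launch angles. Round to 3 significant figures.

83.4°

Level-ground range: R = v₀² sin(2θ)/g ⇒ sin 2θ = R g / v₀² = 101×10/66.7² = 0.2270.
2θ = arcsin(0.2270) = 13.12° or 180° − 13.12° = 166.88°.
So θ = 6.56° or θ = 83.4°.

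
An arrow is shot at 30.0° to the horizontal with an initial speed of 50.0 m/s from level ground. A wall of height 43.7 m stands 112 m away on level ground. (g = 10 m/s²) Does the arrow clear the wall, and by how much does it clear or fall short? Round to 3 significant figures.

v_x = 50.0 cos 30.0° = 43.30 m/s; v_y0 = 50.0 sin 30.0° = 25.00 m/s.
Time to reach the wall: t = 112 / 43.30 = 2.587 s.
Height at that point: y = 25.00×2.587 − 5.000×2.587² = 31.21 m.
That is 43.7 − 31.21 = 12.5 m below the top of the wall, so the arrow does not clear it.

No — it falls 12.5 m short of clearing the wall.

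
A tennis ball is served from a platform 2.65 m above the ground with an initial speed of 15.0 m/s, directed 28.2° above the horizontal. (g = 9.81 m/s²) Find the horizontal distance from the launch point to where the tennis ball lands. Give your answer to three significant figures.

Components: v_x = 15.0 cos 28.2° = 13.22 m/s, v_y = 15.0 sin 28.2° = 7.088 m/s.
Vertical: 0 = 2.65 + 7.088 t − ½(9.81) t² ⇒ 4.905 t² − 7.088 t − 2.65 = 0.
t = [7.088 + √(50.24 + 51.99)] / 9.810 = 1.753 s.
Horizontal: R = v_x · t = 13.22 × 1.753 = 23.2 m.

23.2 m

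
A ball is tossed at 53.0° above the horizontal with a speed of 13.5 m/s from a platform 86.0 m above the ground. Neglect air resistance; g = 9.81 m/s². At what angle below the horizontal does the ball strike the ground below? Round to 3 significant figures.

79.2°

v_x = 13.5 cos 53.0° = 8.125 m/s.
At impact |v_y| = √(v_y0² + 2 g h) = √(10.78² + 2×9.81×86.0) = 42.47 m/s.
Angle below horizontal = arctan(|v_y| / v_x) = arctan(42.47 / 8.125) = 79.2°.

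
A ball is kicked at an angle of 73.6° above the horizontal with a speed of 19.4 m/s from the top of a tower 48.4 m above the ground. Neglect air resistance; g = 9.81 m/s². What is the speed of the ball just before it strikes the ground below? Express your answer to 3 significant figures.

36.4 m/s

v_x = 19.4 cos 73.6° = 5.477 m/s is unchanged throughout.
For the vertical component, v_y² = v_y0² + 2 g h = (18.61)² + 2×9.81×48.4 = 1296, so |v_y| = 36.00 m/s.
Impact speed = √(v_x² + v_y²) = √(30.00 + 1296) = 36.4 m/s.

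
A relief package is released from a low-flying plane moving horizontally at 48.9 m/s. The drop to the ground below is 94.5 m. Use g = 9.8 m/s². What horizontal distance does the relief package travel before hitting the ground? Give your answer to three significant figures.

Initial vertical velocity is zero, so the fall time comes from h = ½ g t²: t = √(2 × 94.5 / 9.8) = 4.392 s.
Horizontal motion is uniform at 48.9 m/s, so x = 48.9 × 4.392 = 215 m.

215 m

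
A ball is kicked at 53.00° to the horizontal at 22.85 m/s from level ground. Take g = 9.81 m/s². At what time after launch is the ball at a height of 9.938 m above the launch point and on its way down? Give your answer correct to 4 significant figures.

v_y0 = 22.85 sin 53.00° = 18.249 m/s.
Set y = v_y0 t − ½ g t² = 9.938: 4.905 t² − 18.249 t + 9.938 = 0.
t = [18.249 ± √(333.03 − 194.98)] / 9.81 = (18.249 ± 11.749) / 9.81, giving t = 0.6626 s or t = 3.058 s.
On the way down corresponds to the larger root: t = 3.058 s.

3.058 s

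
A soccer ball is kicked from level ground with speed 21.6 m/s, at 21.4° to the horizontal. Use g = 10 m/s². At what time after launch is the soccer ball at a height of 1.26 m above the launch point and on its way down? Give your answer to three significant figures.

v_y0 = 21.6 sin 21.4° = 7.881 m/s.
Set y = v_y0 t − ½ g t² = 1.26: 5.000 t² − 7.881 t + 1.26 = 0.
t = [7.881 ± √(62.11 − 25.20)] / 10 = (7.881 ± 6.075) / 10, giving t = 0.181 s or t = 1.40 s.
On the way down corresponds to the larger root: t = 1.40 s.

1.40 s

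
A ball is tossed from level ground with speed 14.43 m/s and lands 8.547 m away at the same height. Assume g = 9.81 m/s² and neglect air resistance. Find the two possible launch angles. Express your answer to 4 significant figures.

11.87° and 78.13°

Level-ground range: R = v₀² sin(2θ)/g ⇒ sin 2θ = R g / v₀² = 8.547×9.81/14.43² = 0.4027.
2θ = arcsin(0.4027) = 23.747° or 180° − 23.747° = 156.253°.
So θ = 11.87° or θ = 78.13°.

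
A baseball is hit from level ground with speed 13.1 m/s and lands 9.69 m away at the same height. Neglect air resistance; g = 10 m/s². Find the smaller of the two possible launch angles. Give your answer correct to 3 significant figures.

17.2°

Level-ground range: R = v₀² sin(2θ)/g ⇒ sin 2θ = R g / v₀² = 9.69×10/13.1² = 0.5647.
2θ = arcsin(0.5647) = 34.38° or 180° − 34.38° = 145.62°.
So θ = 17.2° or θ = 72.8°.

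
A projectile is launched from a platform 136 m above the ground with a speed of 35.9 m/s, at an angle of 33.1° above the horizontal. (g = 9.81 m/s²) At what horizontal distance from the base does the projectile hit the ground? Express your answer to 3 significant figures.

Components: v_x = 35.9 cos 33.1° = 30.07 m/s, v_y = 35.9 sin 33.1° = 19.61 m/s.
Vertical: 0 = 136 + 19.61 t − ½(9.81) t² ⇒ 4.905 t² − 19.61 t − 136 = 0.
t = [19.61 + √(384.6 + 2668)] / 9.810 = 7.631 s.
Horizontal: R = v_x · t = 30.07 × 7.631 = 229 m.

229 m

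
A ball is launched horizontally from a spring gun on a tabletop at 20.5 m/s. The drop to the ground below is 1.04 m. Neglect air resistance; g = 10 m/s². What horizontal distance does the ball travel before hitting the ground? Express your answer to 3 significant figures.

Initial vertical velocity is zero, so the fall time comes from h = ½ g t²: t = √(2 × 1.04 / 10) = 0.4561 s.
Horizontal motion is uniform at 20.5 m/s, so x = 20.5 × 0.4561 = 9.35 m.

9.35 m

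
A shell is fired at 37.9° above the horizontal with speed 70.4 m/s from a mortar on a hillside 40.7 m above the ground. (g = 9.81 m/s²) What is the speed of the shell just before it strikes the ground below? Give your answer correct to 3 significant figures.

v_x = 70.4 cos 37.9° = 55.55 m/s is unchanged throughout.
For the vertical component, v_y² = v_y0² + 2 g h = (43.25)² + 2×9.81×40.7 = 2669, so |v_y| = 51.66 m/s.
Impact speed = √(v_x² + v_y²) = √(3086 + 2669) = 75.9 m/s.

75.9 m/s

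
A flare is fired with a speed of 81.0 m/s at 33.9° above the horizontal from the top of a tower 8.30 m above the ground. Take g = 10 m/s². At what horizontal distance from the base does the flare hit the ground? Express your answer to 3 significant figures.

620 m

Components: v_x = 81.0 cos 33.9° = 67.23 m/s, v_y = 81.0 sin 33.9° = 45.18 m/s.
Vertical: 0 = 8.30 + 45.18 t − ½(10) t² ⇒ 5.000 t² − 45.18 t − 8.30 = 0.
t = [45.18 + √(2041 + 166.0)] / 10.00 = 9.216 s.
Horizontal: R = v_x · t = 67.23 × 9.216 = 620 m.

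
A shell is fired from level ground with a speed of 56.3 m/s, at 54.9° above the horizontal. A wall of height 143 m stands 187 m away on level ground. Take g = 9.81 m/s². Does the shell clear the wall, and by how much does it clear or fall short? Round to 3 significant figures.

No — it falls 40.6 m short of clearing the wall.

v_x = 56.3 cos 54.9° = 32.37 m/s; v_y0 = 56.3 sin 54.9° = 46.06 m/s.
Time to reach the wall: t = 187 / 32.37 = 5.777 s.
Height at that point: y = 46.06×5.777 − 4.905×5.777² = 102.4 m.
That is 143 − 102.4 = 40.6 m below the top of the wall, so the shell does not clear it.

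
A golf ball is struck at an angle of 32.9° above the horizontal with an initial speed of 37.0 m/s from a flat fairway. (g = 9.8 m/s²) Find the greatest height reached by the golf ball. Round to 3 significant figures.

20.6 m

Vertical component of launch velocity: v_y = 37.0 sin 32.9° = 20.10 m/s.
At the highest point the vertical velocity is zero, so v_y² = 2 g h_max.
h_max = (20.10)² / (2 × 9.8) = 404.0 / 19.60 = 20.6 m.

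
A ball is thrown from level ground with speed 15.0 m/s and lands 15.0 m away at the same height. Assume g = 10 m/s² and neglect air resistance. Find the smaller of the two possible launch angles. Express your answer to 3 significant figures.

Level-ground range: R = v₀² sin(2θ)/g ⇒ sin 2θ = R g / v₀² = 15.0×10/15.0² = 0.6667.
2θ = arcsin(0.6667) = 41.81° or 180° − 41.81° = 138.19°.
So θ = 20.9° or θ = 69.1°.

20.9°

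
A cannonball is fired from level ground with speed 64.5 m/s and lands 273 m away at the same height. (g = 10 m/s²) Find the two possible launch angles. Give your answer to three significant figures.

Level-ground range: R = v₀² sin(2θ)/g ⇒ sin 2θ = R g / v₀² = 273×10/64.5² = 0.6562.
2θ = arcsin(0.6562) = 41.01° or 180° − 41.01° = 138.99°.
So θ = 20.5° or θ = 69.5°.

20.5° and 69.5°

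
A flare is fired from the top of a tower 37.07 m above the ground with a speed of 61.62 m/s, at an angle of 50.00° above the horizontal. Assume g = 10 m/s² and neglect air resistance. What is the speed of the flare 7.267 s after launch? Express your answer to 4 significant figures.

47.09 m/s

v_x = 61.62 cos 50.00° = 39.609 m/s (constant).
v_y(t) = 61.62 sin 50.00° − g t = 47.204 − 10 × 7.267 = -25.466 m/s.
Speed = √(v_x² + v_y²) = √(1568.9 + 648.52) = 47.09 m/s.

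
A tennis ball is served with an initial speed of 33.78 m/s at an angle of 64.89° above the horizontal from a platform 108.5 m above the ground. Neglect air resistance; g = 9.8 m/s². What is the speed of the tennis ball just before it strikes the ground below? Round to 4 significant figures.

57.16 m/s

v_x = 33.78 cos 64.89° = 14.335 m/s is unchanged throughout.
For the vertical component, v_y² = v_y0² + 2 g h = (30.588)² + 2×9.8×108.5 = 3062.2, so |v_y| = 55.337 m/s.
Impact speed = √(v_x² + v_y²) = √(205.49 + 3062.2) = 57.16 m/s.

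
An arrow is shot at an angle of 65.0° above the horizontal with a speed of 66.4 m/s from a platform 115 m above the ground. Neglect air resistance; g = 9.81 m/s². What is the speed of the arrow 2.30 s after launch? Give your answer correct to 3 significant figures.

46.9 m/s

v_x = 66.4 cos 65.0° = 28.06 m/s (constant).
v_y(t) = 66.4 sin 65.0° − g t = 60.18 − 9.81 × 2.30 = 37.62 m/s.
Speed = √(v_x² + v_y²) = √(787.4 + 1415) = 46.9 m/s.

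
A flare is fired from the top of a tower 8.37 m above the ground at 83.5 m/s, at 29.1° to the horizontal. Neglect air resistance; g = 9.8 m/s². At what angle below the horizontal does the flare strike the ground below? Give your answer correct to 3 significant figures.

v_x = 83.5 cos 29.1° = 72.96 m/s.
At impact |v_y| = √(v_y0² + 2 g h) = √(40.61² + 2×9.8×8.37) = 42.58 m/s.
Angle below horizontal = arctan(|v_y| / v_x) = arctan(42.58 / 72.96) = 30.3°.

30.3°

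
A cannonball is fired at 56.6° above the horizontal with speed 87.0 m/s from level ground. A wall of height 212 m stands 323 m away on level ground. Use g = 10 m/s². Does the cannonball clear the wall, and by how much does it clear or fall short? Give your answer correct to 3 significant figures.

Yes — it clears the wall by 50.4 m.

v_x = 87.0 cos 56.6° = 47.89 m/s; v_y0 = 87.0 sin 56.6° = 72.63 m/s.
Time to reach the wall: t = 323 / 47.89 = 6.745 s.
Height at that point: y = 72.63×6.745 − 5.000×6.745² = 262.4 m.
That is 262.4 − 212 = 50.4 m above the top of the wall, so the cannonball clears it.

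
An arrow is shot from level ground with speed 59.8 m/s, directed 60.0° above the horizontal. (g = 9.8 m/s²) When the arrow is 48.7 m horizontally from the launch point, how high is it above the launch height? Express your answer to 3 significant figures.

v_x = 59.8 cos 60.0° = 29.90 m/s, v_y0 = 59.8 sin 60.0° = 51.79 m/s.
Time to reach x = 48.7 m: t = x / v_x = 48.7 / 29.90 = 1.629 s.
y = v_y0 t − ½ g t² = 51.79×1.629 − 4.900×1.629² = 71.4 m.

71.4 m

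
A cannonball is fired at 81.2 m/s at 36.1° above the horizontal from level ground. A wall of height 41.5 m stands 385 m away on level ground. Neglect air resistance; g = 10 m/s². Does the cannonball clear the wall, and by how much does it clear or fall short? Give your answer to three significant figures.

v_x = 81.2 cos 36.1° = 65.61 m/s; v_y0 = 81.2 sin 36.1° = 47.84 m/s.
Time to reach the wall: t = 385 / 65.61 = 5.868 s.
Height at that point: y = 47.84×5.868 − 5.000×5.868² = 108.6 m.
That is 108.6 − 41.5 = 67.1 m above the top of the wall, so the cannonball clears it.

Yes — it clears the wall by 67.1 m.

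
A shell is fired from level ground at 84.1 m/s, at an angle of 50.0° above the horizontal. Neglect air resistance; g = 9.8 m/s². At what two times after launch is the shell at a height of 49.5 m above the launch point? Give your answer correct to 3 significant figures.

v_y0 = 84.1 sin 50.0° = 64.42 m/s.
Set y = v_y0 t − ½ g t² = 49.5: 4.900 t² − 64.42 t + 49.5 = 0.
t = [64.42 ± √(4150 − 970.2)] / 9.8 = (64.42 ± 56.39) / 9.8, giving t = 0.819 s or t = 12.3 s.
So the shell is at 49.5 m at t = 0.819 s (rising) and t = 12.3 s (falling).

0.819 s and 12.3 s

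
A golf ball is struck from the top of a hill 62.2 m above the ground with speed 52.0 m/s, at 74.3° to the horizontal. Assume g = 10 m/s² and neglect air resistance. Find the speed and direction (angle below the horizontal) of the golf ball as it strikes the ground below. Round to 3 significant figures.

v_x = 52.0 cos 74.3° = 14.07 m/s (constant).
|v_y| at impact = √((50.06)² + 2×10×62.2) = 61.24 m/s.
Speed = √(14.07² + 61.24²) = 62.8 m/s; angle = arctan(61.24/14.07) = 77.1° below horizontal.

62.8 m/s at 77.1° below the horizontal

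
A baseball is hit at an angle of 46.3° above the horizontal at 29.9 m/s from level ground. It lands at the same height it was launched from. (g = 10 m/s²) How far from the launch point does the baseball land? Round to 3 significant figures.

89.3 m

Components: v_x = 29.9 cos 46.3° = 20.66 m/s, v_y = 29.9 sin 46.3° = 21.62 m/s.
Time of flight (same landing height): t = 2 v_y / g = 2 × 21.62 / 10 = 4.324 s.
Range: R = v_x · t = 20.66 × 4.324 = 89.3 m.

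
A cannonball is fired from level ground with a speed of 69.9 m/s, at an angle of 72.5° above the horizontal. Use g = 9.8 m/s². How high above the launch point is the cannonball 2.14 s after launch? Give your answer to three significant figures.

v_y0 = 69.9 sin 72.5° = 66.66 m/s.
y(t) = v_y0 t − ½ g t² = 66.66×2.14 − 4.900×2.14² = 120 m.

120 m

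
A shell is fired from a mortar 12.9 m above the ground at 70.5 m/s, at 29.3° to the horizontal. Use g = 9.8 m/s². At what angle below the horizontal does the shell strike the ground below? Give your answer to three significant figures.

v_x = 70.5 cos 29.3° = 61.48 m/s.
At impact |v_y| = √(v_y0² + 2 g h) = √(34.50² + 2×9.8×12.9) = 37.99 m/s.
Angle below horizontal = arctan(|v_y| / v_x) = arctan(37.99 / 61.48) = 31.7°.

31.7°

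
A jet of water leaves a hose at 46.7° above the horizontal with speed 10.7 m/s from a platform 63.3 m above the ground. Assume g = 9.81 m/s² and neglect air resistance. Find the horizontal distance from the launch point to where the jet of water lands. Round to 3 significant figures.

Components: v_x = 10.7 cos 46.7° = 7.338 m/s, v_y = 10.7 sin 46.7° = 7.787 m/s.
Vertical: 0 = 63.3 + 7.787 t − ½(9.81) t² ⇒ 4.905 t² − 7.787 t − 63.3 = 0.
t = [7.787 + √(60.64 + 1242)] / 9.810 = 4.473 s.
Horizontal: R = v_x · t = 7.338 × 4.473 = 32.8 m.

32.8 m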